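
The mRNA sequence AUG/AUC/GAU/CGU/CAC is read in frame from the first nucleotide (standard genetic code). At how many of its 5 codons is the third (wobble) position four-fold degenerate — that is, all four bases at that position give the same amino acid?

1

Codon 1 AUG (Met): third position 1-fold.
Codon 2 AUC (Ile): third position 3-fold.
Codon 3 GAU (Asp): third position 2-fold.
Codon 4 CGU (Arg): third position 4-fold.
Codon 5 CAC (His): third position 2-fold.
Four-fold degenerate third positions: 1.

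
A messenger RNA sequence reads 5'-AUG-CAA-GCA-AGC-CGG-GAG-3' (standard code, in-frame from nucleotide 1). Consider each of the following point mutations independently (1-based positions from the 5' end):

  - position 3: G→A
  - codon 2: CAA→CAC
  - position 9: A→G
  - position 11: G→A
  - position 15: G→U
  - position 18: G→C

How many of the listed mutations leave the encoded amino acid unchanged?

Codon 1: AUG (Met) → AUA (Ile) — missense.
Codon 2: CAA (Gln) → CAC (His) — missense.
Codon 3: GCA (Ala) → GCG (Ala) — synonymous.
Codon 4: AGC (Ser) → AAC (Asn) — missense.
Codon 5: CGG (Arg) → CGU (Arg) — synonymous.
Codon 6: GAG (Glu) → GAC (Asp) — missense.
Synonymous: 2 of 6.

2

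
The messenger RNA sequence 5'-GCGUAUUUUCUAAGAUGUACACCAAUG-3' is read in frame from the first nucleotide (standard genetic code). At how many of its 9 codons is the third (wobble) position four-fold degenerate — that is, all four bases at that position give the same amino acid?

Codon 1 GCG (Ala): third position 4-fold.
Codon 2 UAU (Tyr): third position 2-fold.
Codon 3 UUU (Phe): third position 2-fold.
Codon 4 CUA (Leu): third position 4-fold.
Codon 5 AGA (Arg): third position 2-fold.
Codon 6 UGU (Cys): third position 2-fold.
Codon 7 ACA (Thr): third position 4-fold.
Codon 8 CCA (Pro): third position 4-fold.
Codon 9 AUG (Met): third position 1-fold.
Four-fold degenerate third positions: 4.

4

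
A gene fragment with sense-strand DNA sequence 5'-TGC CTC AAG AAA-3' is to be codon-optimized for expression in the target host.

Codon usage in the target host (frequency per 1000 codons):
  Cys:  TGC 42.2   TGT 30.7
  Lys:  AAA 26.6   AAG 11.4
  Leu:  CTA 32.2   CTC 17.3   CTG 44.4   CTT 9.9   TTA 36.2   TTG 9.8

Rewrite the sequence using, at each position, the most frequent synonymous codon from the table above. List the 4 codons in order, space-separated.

TGC CTG AAA AAA

Codon 1 (Cys): best is TGC at 42.2.
Codon 2 (Leu): best is CTG at 44.4.
Codon 3 (Lys): best is AAA at 26.6.
Codon 4 (Lys): best is AAA at 26.6.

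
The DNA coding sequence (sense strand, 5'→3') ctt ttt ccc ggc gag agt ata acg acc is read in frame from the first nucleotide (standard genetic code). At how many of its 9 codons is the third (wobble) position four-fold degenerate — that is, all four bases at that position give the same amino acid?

Codon 1 CTT (Leu): third position 4-fold.
Codon 2 TTT (Phe): third position 2-fold.
Codon 3 CCC (Pro): third position 4-fold.
Codon 4 GGC (Gly): third position 4-fold.
Codon 5 GAG (Glu): third position 2-fold.
Codon 6 AGT (Ser): third position 2-fold.
Codon 7 ATA (Ile): third position 3-fold.
Codon 8 ACG (Thr): third position 4-fold.
Codon 9 ACC (Thr): third position 4-fold.
Four-fold degenerate third positions: 5.

5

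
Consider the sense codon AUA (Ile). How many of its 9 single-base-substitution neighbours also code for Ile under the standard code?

Position 1: none → 0 synonymous.
Position 2: none → 0 synonymous.
Position 3: AUU, AUC → 2 synonymous.
Total: 0 + 0 + 2 = 2.

2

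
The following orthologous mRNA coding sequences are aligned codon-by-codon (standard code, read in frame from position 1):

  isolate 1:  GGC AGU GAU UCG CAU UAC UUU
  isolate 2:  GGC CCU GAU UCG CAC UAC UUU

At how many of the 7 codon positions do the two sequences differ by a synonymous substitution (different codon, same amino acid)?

Codon 1: GGC Gly / GGC Gly — identical.
Codon 2: AGU Ser / CCU Pro — nonsynonymous.
Codon 3: GAU Asp / GAU Asp — identical.
Codon 4: UCG Ser / UCG Ser — identical.
Codon 5: CAU His / CAC His — synonymous.
Codon 6: UAC Tyr / UAC Tyr — identical.
Codon 7: UUU Phe / UUU Phe — identical.
Synonymous differences: 1.

1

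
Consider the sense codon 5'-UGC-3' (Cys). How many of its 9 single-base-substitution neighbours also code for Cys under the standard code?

Position 1: none → 0 synonymous.
Position 2: none → 0 synonymous.
Position 3: UGU → 1 synonymous.
Total: 0 + 0 + 1 = 1.

1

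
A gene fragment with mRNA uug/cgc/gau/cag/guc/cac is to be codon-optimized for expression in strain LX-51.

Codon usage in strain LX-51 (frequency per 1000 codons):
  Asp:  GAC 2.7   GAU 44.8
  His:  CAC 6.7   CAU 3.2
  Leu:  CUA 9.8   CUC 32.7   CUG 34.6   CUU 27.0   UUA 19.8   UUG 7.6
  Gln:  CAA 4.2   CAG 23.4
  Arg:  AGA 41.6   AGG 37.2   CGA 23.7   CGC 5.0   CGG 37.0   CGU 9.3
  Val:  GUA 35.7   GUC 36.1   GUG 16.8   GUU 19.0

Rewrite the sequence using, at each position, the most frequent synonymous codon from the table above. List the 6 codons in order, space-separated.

CUG AGA GAU CAG GUC CAC

Codon 1 (Leu): best is CUG at 34.6.
Codon 2 (Arg): best is AGA at 41.6.
Codon 3 (Asp): best is GAU at 44.8.
Codon 4 (Gln): best is CAG at 23.4.
Codon 5 (Val): best is GUC at 36.1.
Codon 6 (His): best is CAC at 6.7.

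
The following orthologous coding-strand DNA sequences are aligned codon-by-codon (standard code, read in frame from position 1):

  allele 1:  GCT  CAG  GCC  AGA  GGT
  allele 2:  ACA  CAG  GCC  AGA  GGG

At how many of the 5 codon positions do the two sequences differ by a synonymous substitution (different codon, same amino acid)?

1

Codon 1: GCT Ala / ACA Thr — nonsynonymous.
Codon 2: CAG Gln / CAG Gln — identical.
Codon 3: GCC Ala / GCC Ala — identical.
Codon 4: AGA Arg / AGA Arg — identical.
Codon 5: GGT Gly / GGG Gly — synonymous.
Synonymous differences: 1.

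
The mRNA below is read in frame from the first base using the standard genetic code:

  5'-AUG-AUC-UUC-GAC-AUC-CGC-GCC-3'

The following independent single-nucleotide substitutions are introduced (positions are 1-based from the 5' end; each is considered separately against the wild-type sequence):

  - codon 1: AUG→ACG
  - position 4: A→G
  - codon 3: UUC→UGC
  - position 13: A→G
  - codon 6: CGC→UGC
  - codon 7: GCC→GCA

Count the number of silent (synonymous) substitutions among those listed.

1

Codon 1: AUG (Met) → ACG (Thr) — missense.
Codon 2: AUC (Ile) → GUC (Val) — missense.
Codon 3: UUC (Phe) → UGC (Cys) — missense.
Codon 5: AUC (Ile) → GUC (Val) — missense.
Codon 6: CGC (Arg) → UGC (Cys) — missense.
Codon 7: GCC (Ala) → GCA (Ala) — synonymous.
Synonymous: 1 of 6.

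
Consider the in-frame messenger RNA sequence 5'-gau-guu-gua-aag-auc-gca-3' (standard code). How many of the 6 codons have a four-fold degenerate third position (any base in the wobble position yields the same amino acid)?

Codon 1 GAU (Asp): third position 2-fold.
Codon 2 GUU (Val): third position 4-fold.
Codon 3 GUA (Val): third position 4-fold.
Codon 4 AAG (Lys): third position 2-fold.
Codon 5 AUC (Ile): third position 3-fold.
Codon 6 GCA (Ala): third position 4-fold.
Four-fold degenerate third positions: 3.

3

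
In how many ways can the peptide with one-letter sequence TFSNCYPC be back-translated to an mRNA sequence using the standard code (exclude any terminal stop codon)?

3072

Thr: 4 codons.
Phe: 2 codons.
Ser: 6 codons.
Asn: 2 codons.
Cys: 2 codons.
Tyr: 2 codons.
Pro: 4 codons.
Cys: 2 codons.
4 × 2 × 6 × 2 × 2 × 2 × 4 × 2 = 3072.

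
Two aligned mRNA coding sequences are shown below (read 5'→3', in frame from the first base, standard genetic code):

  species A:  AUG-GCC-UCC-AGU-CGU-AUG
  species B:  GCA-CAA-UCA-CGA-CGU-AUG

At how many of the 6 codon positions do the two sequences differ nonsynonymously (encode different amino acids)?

3

Codon 1: AUG Met / GCA Ala — nonsynonymous.
Codon 2: GCC Ala / CAA Gln — nonsynonymous.
Codon 3: UCC Ser / UCA Ser — synonymous.
Codon 4: AGU Ser / CGA Arg — nonsynonymous.
Codon 5: CGU Arg / CGU Arg — identical.
Codon 6: AUG Met / AUG Met — identical.
Nonsynonymous differences: 3.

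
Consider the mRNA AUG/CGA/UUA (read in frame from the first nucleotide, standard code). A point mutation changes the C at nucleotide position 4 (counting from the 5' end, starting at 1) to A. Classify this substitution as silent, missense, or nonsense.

Position 4 falls in codon 2: CGA → Arg.
After the substitution the codon is AGA → Arg.
Both encode Arg, so the change is synonymous.

silent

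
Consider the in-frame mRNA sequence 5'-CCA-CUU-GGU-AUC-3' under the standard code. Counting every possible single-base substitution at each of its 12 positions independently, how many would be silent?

Codon 1 (CCA, Pro): 3 synonymous substitutions.
Codon 2 (CUU, Leu): 3 synonymous substitutions.
Codon 3 (GGU, Gly): 3 synonymous substitutions.
Codon 4 (AUC, Ile): 2 synonymous substitutions.
Total: 3 + 3 + 3 + 2 = 11.

11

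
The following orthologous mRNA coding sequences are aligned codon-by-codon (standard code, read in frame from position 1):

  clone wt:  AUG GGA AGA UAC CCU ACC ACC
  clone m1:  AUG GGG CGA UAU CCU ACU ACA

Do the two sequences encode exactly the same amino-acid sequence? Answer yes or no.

yes

Codon 1: AUG Met / AUG Met — identical.
Codon 2: GGA Gly / GGG Gly — synonymous.
Codon 3: AGA Arg / CGA Arg — synonymous.
Codon 4: UAC Tyr / UAU Tyr — synonymous.
Codon 5: CCU Pro / CCU Pro — identical.
Codon 6: ACC Thr / ACU Thr — synonymous.
Codon 7: ACC Thr / ACA Thr — synonymous.
Nonsynonymous differences: 0 → same protein.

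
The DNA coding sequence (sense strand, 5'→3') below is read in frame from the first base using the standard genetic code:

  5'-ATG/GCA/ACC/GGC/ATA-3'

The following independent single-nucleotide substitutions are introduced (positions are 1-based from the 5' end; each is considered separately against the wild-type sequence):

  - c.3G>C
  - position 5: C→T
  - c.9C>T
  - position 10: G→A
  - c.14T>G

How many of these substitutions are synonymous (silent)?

Codon 1: ATG (Met) → ATC (Ile) — missense.
Codon 2: GCA (Ala) → GTA (Val) — missense.
Codon 3: ACC (Thr) → ACT (Thr) — synonymous.
Codon 4: GGC (Gly) → AGC (Ser) — missense.
Codon 5: ATA (Ile) → AGA (Arg) — missense.
Synonymous: 1 of 5.

1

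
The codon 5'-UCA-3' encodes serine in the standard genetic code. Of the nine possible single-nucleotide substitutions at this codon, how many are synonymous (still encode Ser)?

Position 1: none → 0 synonymous.
Position 2: none → 0 synonymous.
Position 3: UCU, UCC, UCG → 3 synonymous.
Total: 0 + 0 + 3 = 3.

3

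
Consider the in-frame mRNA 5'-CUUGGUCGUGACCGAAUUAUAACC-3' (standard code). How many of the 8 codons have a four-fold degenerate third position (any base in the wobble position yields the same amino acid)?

5

Codon 1 CUU (Leu): third position 4-fold.
Codon 2 GGU (Gly): third position 4-fold.
Codon 3 CGU (Arg): third position 4-fold.
Codon 4 GAC (Asp): third position 2-fold.
Codon 5 CGA (Arg): third position 4-fold.
Codon 6 AUU (Ile): third position 3-fold.
Codon 7 AUA (Ile): third position 3-fold.
Codon 8 ACC (Thr): third position 4-fold.
Four-fold degenerate third positions: 5.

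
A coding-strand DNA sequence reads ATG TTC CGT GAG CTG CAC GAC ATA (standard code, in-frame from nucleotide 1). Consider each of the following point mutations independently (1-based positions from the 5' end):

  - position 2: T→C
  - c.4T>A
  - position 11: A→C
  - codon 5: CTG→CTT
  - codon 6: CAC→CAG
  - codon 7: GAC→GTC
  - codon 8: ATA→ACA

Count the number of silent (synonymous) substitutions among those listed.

Codon 1: ATG (Met) → ACG (Thr) — missense.
Codon 2: TTC (Phe) → ATC (Ile) — missense.
Codon 4: GAG (Glu) → GCG (Ala) — missense.
Codon 5: CTG (Leu) → CTT (Leu) — synonymous.
Codon 6: CAC (His) → CAG (Gln) — missense.
Codon 7: GAC (Asp) → GTC (Val) — missense.
Codon 8: ATA (Ile) → ACA (Thr) — missense.
Synonymous: 1 of 7.

1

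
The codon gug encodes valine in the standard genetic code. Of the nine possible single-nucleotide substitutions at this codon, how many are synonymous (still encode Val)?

3

Position 1: none → 0 synonymous.
Position 2: none → 0 synonymous.
Position 3: GUU, GUC, GUA → 3 synonymous.
Total: 0 + 0 + 3 = 3.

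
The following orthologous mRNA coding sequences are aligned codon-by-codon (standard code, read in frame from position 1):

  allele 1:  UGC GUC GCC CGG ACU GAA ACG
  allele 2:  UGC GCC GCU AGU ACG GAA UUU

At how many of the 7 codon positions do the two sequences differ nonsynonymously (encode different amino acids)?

3

Codon 1: UGC Cys / UGC Cys — identical.
Codon 2: GUC Val / GCC Ala — nonsynonymous.
Codon 3: GCC Ala / GCU Ala — synonymous.
Codon 4: CGG Arg / AGU Ser — nonsynonymous.
Codon 5: ACU Thr / ACG Thr — synonymous.
Codon 6: GAA Glu / GAA Glu — identical.
Codon 7: ACG Thr / UUU Phe — nonsynonymous.
Nonsynonymous differences: 3.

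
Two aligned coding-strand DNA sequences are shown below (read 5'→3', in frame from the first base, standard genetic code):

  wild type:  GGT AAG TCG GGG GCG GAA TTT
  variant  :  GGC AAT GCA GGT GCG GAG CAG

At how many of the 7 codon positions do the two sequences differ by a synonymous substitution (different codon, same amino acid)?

3

Codon 1: GGT Gly / GGC Gly — synonymous.
Codon 2: AAG Lys / AAT Asn — nonsynonymous.
Codon 3: TCG Ser / GCA Ala — nonsynonymous.
Codon 4: GGG Gly / GGT Gly — synonymous.
Codon 5: GCG Ala / GCG Ala — identical.
Codon 6: GAA Glu / GAG Glu — synonymous.
Codon 7: TTT Phe / CAG Gln — nonsynonymous.
Synonymous differences: 3.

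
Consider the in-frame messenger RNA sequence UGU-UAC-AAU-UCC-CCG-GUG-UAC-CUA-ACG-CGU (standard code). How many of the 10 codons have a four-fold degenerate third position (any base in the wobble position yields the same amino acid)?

Codon 1 UGU (Cys): third position 2-fold.
Codon 2 UAC (Tyr): third position 2-fold.
Codon 3 AAU (Asn): third position 2-fold.
Codon 4 UCC (Ser): third position 4-fold.
Codon 5 CCG (Pro): third position 4-fold.
Codon 6 GUG (Val): third position 4-fold.
Codon 7 UAC (Tyr): third position 2-fold.
Codon 8 CUA (Leu): third position 4-fold.
Codon 9 ACG (Thr): third position 4-fold.
Codon 10 CGU (Arg): third position 4-fold.
Four-fold degenerate third positions: 6.

6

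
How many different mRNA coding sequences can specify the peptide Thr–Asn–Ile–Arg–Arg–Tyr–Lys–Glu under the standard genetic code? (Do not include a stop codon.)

6912

Thr: 4 codons.
Asn: 2 codons.
Ile: 3 codons.
Arg: 6 codons.
Arg: 6 codons.
Tyr: 2 codons.
Lys: 2 codons.
Glu: 2 codons.
4 × 2 × 3 × 6 × 6 × 2 × 2 × 2 = 6912.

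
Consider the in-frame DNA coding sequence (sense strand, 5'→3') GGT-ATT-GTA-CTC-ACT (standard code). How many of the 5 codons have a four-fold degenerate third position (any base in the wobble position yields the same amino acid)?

Codon 1 GGT (Gly): third position 4-fold.
Codon 2 ATT (Ile): third position 3-fold.
Codon 3 GTA (Val): third position 4-fold.
Codon 4 CTC (Leu): third position 4-fold.
Codon 5 ACT (Thr): third position 4-fold.
Four-fold degenerate third positions: 4.

4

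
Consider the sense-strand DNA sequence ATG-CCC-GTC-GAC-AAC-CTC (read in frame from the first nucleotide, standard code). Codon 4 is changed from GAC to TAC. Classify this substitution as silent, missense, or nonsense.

missense

Position 10 falls in codon 4: GAC → Asp.
After the substitution the codon is TAC → Tyr.
Asp ≠ Tyr, so this is a missense mutation.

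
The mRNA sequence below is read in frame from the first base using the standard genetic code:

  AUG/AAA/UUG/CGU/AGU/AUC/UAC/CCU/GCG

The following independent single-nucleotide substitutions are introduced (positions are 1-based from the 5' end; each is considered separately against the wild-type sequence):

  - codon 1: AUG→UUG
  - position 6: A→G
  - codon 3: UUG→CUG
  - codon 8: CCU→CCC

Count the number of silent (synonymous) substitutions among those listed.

Codon 1: AUG (Met) → UUG (Leu) — missense.
Codon 2: AAA (Lys) → AAG (Lys) — synonymous.
Codon 3: UUG (Leu) → CUG (Leu) — synonymous.
Codon 8: CCU (Pro) → CCC (Pro) — synonymous.
Synonymous: 3 of 4.

3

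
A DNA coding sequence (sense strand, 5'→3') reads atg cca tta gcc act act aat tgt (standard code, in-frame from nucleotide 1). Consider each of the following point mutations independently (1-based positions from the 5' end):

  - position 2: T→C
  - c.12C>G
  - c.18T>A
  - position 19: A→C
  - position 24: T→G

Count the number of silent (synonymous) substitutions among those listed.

2

Codon 1: ATG (Met) → ACG (Thr) — missense.
Codon 4: GCC (Ala) → GCG (Ala) — synonymous.
Codon 6: ACT (Thr) → ACA (Thr) — synonymous.
Codon 7: AAT (Asn) → CAT (His) — missense.
Codon 8: TGT (Cys) → TGG (Trp) — missense.
Synonymous: 2 of 5.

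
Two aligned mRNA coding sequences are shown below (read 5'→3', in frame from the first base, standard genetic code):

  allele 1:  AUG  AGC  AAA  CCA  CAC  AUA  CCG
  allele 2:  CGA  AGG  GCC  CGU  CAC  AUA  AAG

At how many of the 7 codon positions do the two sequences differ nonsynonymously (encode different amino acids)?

Codon 1: AUG Met / CGA Arg — nonsynonymous.
Codon 2: AGC Ser / AGG Arg — nonsynonymous.
Codon 3: AAA Lys / GCC Ala — nonsynonymous.
Codon 4: CCA Pro / CGU Arg — nonsynonymous.
Codon 5: CAC His / CAC His — identical.
Codon 6: AUA Ile / AUA Ile — identical.
Codon 7: CCG Pro / AAG Lys — nonsynonymous.
Nonsynonymous differences: 5.

5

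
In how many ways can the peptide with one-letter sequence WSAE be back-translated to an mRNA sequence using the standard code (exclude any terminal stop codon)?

Trp: 1 codon.
Ser: 6 codons.
Ala: 4 codons.
Glu: 2 codons.
1 × 6 × 4 × 2 = 48.

48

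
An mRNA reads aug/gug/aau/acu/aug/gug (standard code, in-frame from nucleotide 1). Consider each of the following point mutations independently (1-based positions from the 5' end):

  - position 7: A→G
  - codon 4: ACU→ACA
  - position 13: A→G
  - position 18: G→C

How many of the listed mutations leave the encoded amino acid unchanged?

2

Codon 3: AAU (Asn) → GAU (Asp) — missense.
Codon 4: ACU (Thr) → ACA (Thr) — synonymous.
Codon 5: AUG (Met) → GUG (Val) — missense.
Codon 6: GUG (Val) → GUC (Val) — synonymous.
Synonymous: 2 of 4.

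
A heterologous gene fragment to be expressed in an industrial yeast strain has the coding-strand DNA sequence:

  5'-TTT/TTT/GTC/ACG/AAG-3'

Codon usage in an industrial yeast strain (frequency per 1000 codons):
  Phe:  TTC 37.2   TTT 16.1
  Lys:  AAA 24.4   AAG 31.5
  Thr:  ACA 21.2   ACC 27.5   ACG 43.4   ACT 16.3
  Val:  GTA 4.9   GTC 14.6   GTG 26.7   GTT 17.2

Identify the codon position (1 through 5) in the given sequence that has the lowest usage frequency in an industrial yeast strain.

3

Codon 1 TTT (Phe): 16.1 per 1000.
Codon 2 TTT (Phe): 16.1 per 1000.
Codon 3 GTC (Val): 14.6 per 1000.
Codon 4 ACG (Thr): 43.4 per 1000.
Codon 5 AAG (Lys): 31.5 per 1000.
Lowest frequency is 14.6 at codon 3.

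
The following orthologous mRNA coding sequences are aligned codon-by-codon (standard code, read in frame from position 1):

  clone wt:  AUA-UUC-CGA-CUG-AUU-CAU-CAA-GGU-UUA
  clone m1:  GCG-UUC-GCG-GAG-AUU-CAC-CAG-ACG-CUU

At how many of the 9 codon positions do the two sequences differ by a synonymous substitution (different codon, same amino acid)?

3

Codon 1: AUA Ile / GCG Ala — nonsynonymous.
Codon 2: UUC Phe / UUC Phe — identical.
Codon 3: CGA Arg / GCG Ala — nonsynonymous.
Codon 4: CUG Leu / GAG Glu — nonsynonymous.
Codon 5: AUU Ile / AUU Ile — identical.
Codon 6: CAU His / CAC His — synonymous.
Codon 7: CAA Gln / CAG Gln — synonymous.
Codon 8: GGU Gly / ACG Thr — nonsynonymous.
Codon 9: UUA Leu / CUU Leu — synonymous.
Synonymous differences: 3.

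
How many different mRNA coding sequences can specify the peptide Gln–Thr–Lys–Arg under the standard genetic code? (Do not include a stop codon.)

96

Gln: 2 codons.
Thr: 4 codons.
Lys: 2 codons.
Arg: 6 codons.
2 × 4 × 2 × 6 = 96.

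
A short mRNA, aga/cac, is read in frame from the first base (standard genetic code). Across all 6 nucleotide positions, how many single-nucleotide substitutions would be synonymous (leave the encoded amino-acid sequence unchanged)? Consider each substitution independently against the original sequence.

Codon 1 (AGA, Arg): 2 synonymous substitutions.
Codon 2 (CAC, His): 1 synonymous substitution.
Total: 2 + 1 = 3.

3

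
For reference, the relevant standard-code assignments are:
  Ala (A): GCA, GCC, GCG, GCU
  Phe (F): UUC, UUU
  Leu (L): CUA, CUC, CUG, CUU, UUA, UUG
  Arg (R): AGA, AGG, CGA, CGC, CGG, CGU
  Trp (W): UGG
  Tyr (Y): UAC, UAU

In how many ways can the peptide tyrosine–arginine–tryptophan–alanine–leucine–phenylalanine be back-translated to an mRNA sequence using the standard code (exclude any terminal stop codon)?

576

Tyr: 2 codons.
Arg: 6 codons.
Trp: 1 codon.
Ala: 4 codons.
Leu: 6 codons.
Phe: 2 codons.
2 × 6 × 1 × 4 × 6 × 2 = 576.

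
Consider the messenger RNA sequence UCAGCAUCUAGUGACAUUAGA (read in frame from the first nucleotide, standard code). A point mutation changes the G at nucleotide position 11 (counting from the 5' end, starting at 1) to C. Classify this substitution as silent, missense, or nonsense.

missense

Position 11 falls in codon 4: AGU → Ser.
After the substitution the codon is ACU → Thr.
Ser ≠ Thr, so this is a missense mutation.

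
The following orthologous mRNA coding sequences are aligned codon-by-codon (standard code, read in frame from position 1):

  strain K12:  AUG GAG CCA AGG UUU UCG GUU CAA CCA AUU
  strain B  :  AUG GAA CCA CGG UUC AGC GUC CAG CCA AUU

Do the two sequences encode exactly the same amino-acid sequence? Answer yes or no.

yes

Codon 1: AUG Met / AUG Met — identical.
Codon 2: GAG Glu / GAA Glu — synonymous.
Codon 3: CCA Pro / CCA Pro — identical.
Codon 4: AGG Arg / CGG Arg — synonymous.
Codon 5: UUU Phe / UUC Phe — synonymous.
Codon 6: UCG Ser / AGC Ser — synonymous.
Codon 7: GUU Val / GUC Val — synonymous.
Codon 8: CAA Gln / CAG Gln — synonymous.
Codon 9: CCA Pro / CCA Pro — identical.
Codon 10: AUU Ile / AUU Ile — identical.
Nonsynonymous differences: 0 → same protein.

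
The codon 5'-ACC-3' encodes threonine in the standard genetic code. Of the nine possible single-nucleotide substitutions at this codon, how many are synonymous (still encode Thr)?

Position 1: none → 0 synonymous.
Position 2: none → 0 synonymous.
Position 3: ACU, ACA, ACG → 3 synonymous.
Total: 0 + 0 + 3 = 3.

3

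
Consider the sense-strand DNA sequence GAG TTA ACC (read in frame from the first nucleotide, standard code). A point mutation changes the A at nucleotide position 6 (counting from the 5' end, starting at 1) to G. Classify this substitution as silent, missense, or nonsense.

Position 6 falls in codon 2: TTA → Leu.
After the substitution the codon is TTG → Leu.
Both encode Leu, so the change is synonymous.

silent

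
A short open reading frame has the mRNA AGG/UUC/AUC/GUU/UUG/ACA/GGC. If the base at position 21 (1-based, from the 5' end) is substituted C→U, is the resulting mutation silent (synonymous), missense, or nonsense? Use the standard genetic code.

Position 21 falls in codon 7: GGC → Gly.
After the substitution the codon is GGU → Gly.
Both encode Gly, so the change is synonymous.

silent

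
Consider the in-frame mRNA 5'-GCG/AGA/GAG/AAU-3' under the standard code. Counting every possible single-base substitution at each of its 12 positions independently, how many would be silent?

7

Codon 1 (GCG, Ala): 3 synonymous substitutions.
Codon 2 (AGA, Arg): 2 synonymous substitutions.
Codon 3 (GAG, Glu): 1 synonymous substitution.
Codon 4 (AAU, Asn): 1 synonymous substitution.
Total: 3 + 2 + 1 + 1 = 7.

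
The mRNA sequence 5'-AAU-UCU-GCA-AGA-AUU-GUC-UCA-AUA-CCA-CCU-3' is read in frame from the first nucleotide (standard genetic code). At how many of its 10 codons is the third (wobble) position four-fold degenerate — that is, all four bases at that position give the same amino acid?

6

Codon 1 AAU (Asn): third position 2-fold.
Codon 2 UCU (Ser): third position 4-fold.
Codon 3 GCA (Ala): third position 4-fold.
Codon 4 AGA (Arg): third position 2-fold.
Codon 5 AUU (Ile): third position 3-fold.
Codon 6 GUC (Val): third position 4-fold.
Codon 7 UCA (Ser): third position 4-fold.
Codon 8 AUA (Ile): third position 3-fold.
Codon 9 CCA (Pro): third position 4-fold.
Codon 10 CCU (Pro): third position 4-fold.
Four-fold degenerate third positions: 6.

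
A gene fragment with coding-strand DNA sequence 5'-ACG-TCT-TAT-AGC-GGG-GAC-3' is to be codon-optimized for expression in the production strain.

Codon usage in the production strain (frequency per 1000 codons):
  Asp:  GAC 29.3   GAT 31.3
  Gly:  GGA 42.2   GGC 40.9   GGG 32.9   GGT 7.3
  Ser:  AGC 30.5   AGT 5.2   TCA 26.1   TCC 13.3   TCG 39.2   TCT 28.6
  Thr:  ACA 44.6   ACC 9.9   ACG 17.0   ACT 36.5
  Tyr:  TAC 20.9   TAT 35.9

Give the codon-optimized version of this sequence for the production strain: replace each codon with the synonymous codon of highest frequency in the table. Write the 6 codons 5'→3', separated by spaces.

Codon 1 (Thr): best is ACA at 44.6.
Codon 2 (Ser): best is TCG at 39.2.
Codon 3 (Tyr): best is TAT at 35.9.
Codon 4 (Ser): best is TCG at 39.2.
Codon 5 (Gly): best is GGA at 42.2.
Codon 6 (Asp): best is GAT at 31.3.

ACA TCG TAT TCG GGA GAT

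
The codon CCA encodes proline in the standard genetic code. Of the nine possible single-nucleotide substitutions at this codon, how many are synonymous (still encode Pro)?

Position 1: none → 0 synonymous.
Position 2: none → 0 synonymous.
Position 3: CCU, CCC, CCG → 3 synonymous.
Total: 0 + 0 + 3 = 3.

3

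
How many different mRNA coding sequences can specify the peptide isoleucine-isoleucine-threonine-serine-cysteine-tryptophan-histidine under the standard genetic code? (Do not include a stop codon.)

Ile: 3 codons.
Ile: 3 codons.
Thr: 4 codons.
Ser: 6 codons.
Cys: 2 codons.
Trp: 1 codon.
His: 2 codons.
3 × 3 × 4 × 6 × 2 × 1 × 2 = 864.

864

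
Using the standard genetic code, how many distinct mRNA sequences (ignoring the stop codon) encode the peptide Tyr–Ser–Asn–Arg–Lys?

288

Tyr: 2 codons.
Ser: 6 codons.
Asn: 2 codons.
Arg: 6 codons.
Lys: 2 codons.
2 × 6 × 2 × 6 × 2 = 288.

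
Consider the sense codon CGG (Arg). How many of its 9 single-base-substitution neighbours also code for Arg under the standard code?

4

Position 1: AGG → 1 synonymous.
Position 2: none → 0 synonymous.
Position 3: CGU, CGC, CGA → 3 synonymous.
Total: 1 + 0 + 3 = 4.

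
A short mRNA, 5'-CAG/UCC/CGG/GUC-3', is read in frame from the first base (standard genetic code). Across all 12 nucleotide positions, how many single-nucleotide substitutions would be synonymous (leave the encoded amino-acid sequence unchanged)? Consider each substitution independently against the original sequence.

11

Codon 1 (CAG, Gln): 1 synonymous substitution.
Codon 2 (UCC, Ser): 3 synonymous substitutions.
Codon 3 (CGG, Arg): 4 synonymous substitutions.
Codon 4 (GUC, Val): 3 synonymous substitutions.
Total: 1 + 3 + 4 + 3 = 11.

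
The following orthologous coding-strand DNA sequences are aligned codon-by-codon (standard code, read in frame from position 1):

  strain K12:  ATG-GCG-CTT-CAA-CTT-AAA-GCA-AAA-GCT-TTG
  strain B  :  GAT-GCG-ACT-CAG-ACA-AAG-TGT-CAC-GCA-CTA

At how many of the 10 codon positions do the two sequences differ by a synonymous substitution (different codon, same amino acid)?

4

Codon 1: ATG Met / GAT Asp — nonsynonymous.
Codon 2: GCG Ala / GCG Ala — identical.
Codon 3: CTT Leu / ACT Thr — nonsynonymous.
Codon 4: CAA Gln / CAG Gln — synonymous.
Codon 5: CTT Leu / ACA Thr — nonsynonymous.
Codon 6: AAA Lys / AAG Lys — synonymous.
Codon 7: GCA Ala / TGT Cys — nonsynonymous.
Codon 8: AAA Lys / CAC His — nonsynonymous.
Codon 9: GCT Ala / GCA Ala — synonymous.
Codon 10: TTG Leu / CTA Leu — synonymous.
Synonymous differences: 4.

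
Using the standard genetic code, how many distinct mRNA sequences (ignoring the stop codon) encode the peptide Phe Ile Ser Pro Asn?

Phe: 2 codons.
Ile: 3 codons.
Ser: 6 codons.
Pro: 4 codons.
Asn: 2 codons.
2 × 3 × 6 × 4 × 2 = 288.

288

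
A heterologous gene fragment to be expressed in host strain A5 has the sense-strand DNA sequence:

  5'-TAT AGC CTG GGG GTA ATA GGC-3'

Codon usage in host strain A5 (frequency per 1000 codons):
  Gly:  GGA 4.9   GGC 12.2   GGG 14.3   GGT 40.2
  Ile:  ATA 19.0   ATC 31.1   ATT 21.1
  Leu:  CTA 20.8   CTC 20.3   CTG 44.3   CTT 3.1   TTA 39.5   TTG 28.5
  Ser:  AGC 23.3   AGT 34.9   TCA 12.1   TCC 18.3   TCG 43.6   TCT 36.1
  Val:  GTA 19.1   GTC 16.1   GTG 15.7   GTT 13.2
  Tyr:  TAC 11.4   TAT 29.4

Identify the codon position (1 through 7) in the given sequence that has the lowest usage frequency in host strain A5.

7

Codon 1 TAT (Tyr): 29.4 per 1000.
Codon 2 AGC (Ser): 23.3 per 1000.
Codon 3 CTG (Leu): 44.3 per 1000.
Codon 4 GGG (Gly): 14.3 per 1000.
Codon 5 GTA (Val): 19.1 per 1000.
Codon 6 ATA (Ile): 19.0 per 1000.
Codon 7 GGC (Gly): 12.2 per 1000.
Lowest frequency is 12.2 at codon 7.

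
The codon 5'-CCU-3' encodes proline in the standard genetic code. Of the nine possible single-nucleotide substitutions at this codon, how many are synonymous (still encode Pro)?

Position 1: none → 0 synonymous.
Position 2: none → 0 synonymous.
Position 3: CCC, CCA, CCG → 3 synonymous.
Total: 0 + 0 + 3 = 3.

3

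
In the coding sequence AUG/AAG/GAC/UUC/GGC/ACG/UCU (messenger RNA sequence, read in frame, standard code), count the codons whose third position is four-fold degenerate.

3

Codon 1 AUG (Met): third position 1-fold.
Codon 2 AAG (Lys): third position 2-fold.
Codon 3 GAC (Asp): third position 2-fold.
Codon 4 UUC (Phe): third position 2-fold.
Codon 5 GGC (Gly): third position 4-fold.
Codon 6 ACG (Thr): third position 4-fold.
Codon 7 UCU (Ser): third position 4-fold.
Four-fold degenerate third positions: 3.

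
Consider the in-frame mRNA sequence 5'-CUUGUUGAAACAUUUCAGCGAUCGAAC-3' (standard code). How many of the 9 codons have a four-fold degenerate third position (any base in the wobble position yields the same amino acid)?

5

Codon 1 CUU (Leu): third position 4-fold.
Codon 2 GUU (Val): third position 4-fold.
Codon 3 GAA (Glu): third position 2-fold.
Codon 4 ACA (Thr): third position 4-fold.
Codon 5 UUU (Phe): third position 2-fold.
Codon 6 CAG (Gln): third position 2-fold.
Codon 7 CGA (Arg): third position 4-fold.
Codon 8 UCG (Ser): third position 4-fold.
Codon 9 AAC (Asn): third position 2-fold.
Four-fold degenerate third positions: 5.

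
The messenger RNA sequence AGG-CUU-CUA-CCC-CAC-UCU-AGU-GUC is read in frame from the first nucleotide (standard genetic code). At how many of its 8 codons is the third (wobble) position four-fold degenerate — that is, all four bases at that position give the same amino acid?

5

Codon 1 AGG (Arg): third position 2-fold.
Codon 2 CUU (Leu): third position 4-fold.
Codon 3 CUA (Leu): third position 4-fold.
Codon 4 CCC (Pro): third position 4-fold.
Codon 5 CAC (His): third position 2-fold.
Codon 6 UCU (Ser): third position 4-fold.
Codon 7 AGU (Ser): third position 2-fold.
Codon 8 GUC (Val): third position 4-fold.
Four-fold degenerate third positions: 5.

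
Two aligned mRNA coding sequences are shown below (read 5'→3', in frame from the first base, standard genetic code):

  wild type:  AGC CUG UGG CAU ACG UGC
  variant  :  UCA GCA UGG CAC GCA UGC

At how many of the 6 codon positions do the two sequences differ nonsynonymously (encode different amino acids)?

2

Codon 1: AGC Ser / UCA Ser — synonymous.
Codon 2: CUG Leu / GCA Ala — nonsynonymous.
Codon 3: UGG Trp / UGG Trp — identical.
Codon 4: CAU His / CAC His — synonymous.
Codon 5: ACG Thr / GCA Ala — nonsynonymous.
Codon 6: UGC Cys / UGC Cys — identical.
Nonsynonymous differences: 2.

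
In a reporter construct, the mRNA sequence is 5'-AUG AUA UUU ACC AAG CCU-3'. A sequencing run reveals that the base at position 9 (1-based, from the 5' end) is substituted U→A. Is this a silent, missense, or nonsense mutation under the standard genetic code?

missense

Position 9 falls in codon 3: UUU → Phe.
After the substitution the codon is UUA → Leu.
Phe ≠ Leu, so this is a missense mutation.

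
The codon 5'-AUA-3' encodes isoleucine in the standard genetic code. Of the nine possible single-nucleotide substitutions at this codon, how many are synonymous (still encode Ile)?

2

Position 1: none → 0 synonymous.
Position 2: none → 0 synonymous.
Position 3: AUU, AUC → 2 synonymous.
Total: 0 + 0 + 2 = 2.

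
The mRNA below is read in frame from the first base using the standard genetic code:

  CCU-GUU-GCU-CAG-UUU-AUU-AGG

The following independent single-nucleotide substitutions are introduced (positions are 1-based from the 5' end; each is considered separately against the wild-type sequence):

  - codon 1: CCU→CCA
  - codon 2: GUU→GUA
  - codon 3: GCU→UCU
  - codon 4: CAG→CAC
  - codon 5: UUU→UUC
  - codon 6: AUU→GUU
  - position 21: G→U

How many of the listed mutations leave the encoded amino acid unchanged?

3

Codon 1: CCU (Pro) → CCA (Pro) — synonymous.
Codon 2: GUU (Val) → GUA (Val) — synonymous.
Codon 3: GCU (Ala) → UCU (Ser) — missense.
Codon 4: CAG (Gln) → CAC (His) — missense.
Codon 5: UUU (Phe) → UUC (Phe) — synonymous.
Codon 6: AUU (Ile) → GUU (Val) — missense.
Codon 7: AGG (Arg) → AGU (Ser) — missense.
Synonymous: 3 of 7.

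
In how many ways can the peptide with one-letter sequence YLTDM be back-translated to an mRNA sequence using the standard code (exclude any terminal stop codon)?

96

Tyr: 2 codons.
Leu: 6 codons.
Thr: 4 codons.
Asp: 2 codons.
Met: 1 codon.
2 × 6 × 4 × 2 × 1 = 96.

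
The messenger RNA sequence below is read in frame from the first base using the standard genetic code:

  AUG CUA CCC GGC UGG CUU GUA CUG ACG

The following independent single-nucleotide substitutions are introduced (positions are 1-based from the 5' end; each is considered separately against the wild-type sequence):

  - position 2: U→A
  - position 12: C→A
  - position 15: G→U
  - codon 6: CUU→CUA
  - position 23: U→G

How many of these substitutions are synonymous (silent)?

Codon 1: AUG (Met) → AAG (Lys) — missense.
Codon 4: GGC (Gly) → GGA (Gly) — synonymous.
Codon 5: UGG (Trp) → UGU (Cys) — missense.
Codon 6: CUU (Leu) → CUA (Leu) — synonymous.
Codon 8: CUG (Leu) → CGG (Arg) — missense.
Synonymous: 2 of 5.

2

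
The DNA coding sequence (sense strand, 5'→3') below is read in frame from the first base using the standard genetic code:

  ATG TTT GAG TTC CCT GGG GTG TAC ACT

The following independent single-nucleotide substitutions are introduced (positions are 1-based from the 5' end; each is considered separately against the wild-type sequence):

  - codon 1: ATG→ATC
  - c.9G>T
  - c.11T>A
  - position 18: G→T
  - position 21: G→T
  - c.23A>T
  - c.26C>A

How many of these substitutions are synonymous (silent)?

2

Codon 1: ATG (Met) → ATC (Ile) — missense.
Codon 3: GAG (Glu) → GAT (Asp) — missense.
Codon 4: TTC (Phe) → TAC (Tyr) — missense.
Codon 6: GGG (Gly) → GGT (Gly) — synonymous.
Codon 7: GTG (Val) → GTT (Val) — synonymous.
Codon 8: TAC (Tyr) → TTC (Phe) — missense.
Codon 9: ACT (Thr) → AAT (Asn) — missense.
Synonymous: 2 of 7.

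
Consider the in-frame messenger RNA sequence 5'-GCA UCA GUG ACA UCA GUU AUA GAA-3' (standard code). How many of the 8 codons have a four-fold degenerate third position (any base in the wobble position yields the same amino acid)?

6

Codon 1 GCA (Ala): third position 4-fold.
Codon 2 UCA (Ser): third position 4-fold.
Codon 3 GUG (Val): third position 4-fold.
Codon 4 ACA (Thr): third position 4-fold.
Codon 5 UCA (Ser): third position 4-fold.
Codon 6 GUU (Val): third position 4-fold.
Codon 7 AUA (Ile): third position 3-fold.
Codon 8 GAA (Glu): third position 2-fold.
Four-fold degenerate third positions: 6.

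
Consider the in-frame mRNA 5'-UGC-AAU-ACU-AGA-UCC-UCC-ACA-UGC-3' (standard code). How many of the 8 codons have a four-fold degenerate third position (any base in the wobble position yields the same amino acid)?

Codon 1 UGC (Cys): third position 2-fold.
Codon 2 AAU (Asn): third position 2-fold.
Codon 3 ACU (Thr): third position 4-fold.
Codon 4 AGA (Arg): third position 2-fold.
Codon 5 UCC (Ser): third position 4-fold.
Codon 6 UCC (Ser): third position 4-fold.
Codon 7 ACA (Thr): third position 4-fold.
Codon 8 UGC (Cys): third position 2-fold.
Four-fold degenerate third positions: 4.

4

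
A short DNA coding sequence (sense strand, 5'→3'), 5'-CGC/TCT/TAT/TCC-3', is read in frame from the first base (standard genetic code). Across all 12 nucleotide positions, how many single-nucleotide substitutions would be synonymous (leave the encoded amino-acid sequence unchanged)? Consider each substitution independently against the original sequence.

Codon 1 (CGC, Arg): 3 synonymous substitutions.
Codon 2 (TCT, Ser): 3 synonymous substitutions.
Codon 3 (TAT, Tyr): 1 synonymous substitution.
Codon 4 (TCC, Ser): 3 synonymous substitutions.
Total: 3 + 3 + 1 + 3 = 10.

10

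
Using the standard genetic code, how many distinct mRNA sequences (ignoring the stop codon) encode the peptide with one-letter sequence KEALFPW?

768

Lys: 2 codons.
Glu: 2 codons.
Ala: 4 codons.
Leu: 6 codons.
Phe: 2 codons.
Pro: 4 codons.
Trp: 1 codon.
2 × 2 × 4 × 6 × 2 × 4 × 1 = 768.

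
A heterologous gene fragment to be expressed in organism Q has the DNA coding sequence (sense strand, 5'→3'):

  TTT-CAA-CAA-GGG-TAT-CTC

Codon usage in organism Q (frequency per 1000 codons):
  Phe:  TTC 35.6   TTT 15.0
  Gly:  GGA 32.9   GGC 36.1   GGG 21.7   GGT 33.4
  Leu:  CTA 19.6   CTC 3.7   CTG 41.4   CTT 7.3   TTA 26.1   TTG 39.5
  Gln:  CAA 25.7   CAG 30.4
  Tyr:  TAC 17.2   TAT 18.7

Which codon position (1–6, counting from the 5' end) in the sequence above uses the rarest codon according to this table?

6

Codon 1 TTT (Phe): 15.0 per 1000.
Codon 2 CAA (Gln): 25.7 per 1000.
Codon 3 CAA (Gln): 25.7 per 1000.
Codon 4 GGG (Gly): 21.7 per 1000.
Codon 5 TAT (Tyr): 18.7 per 1000.
Codon 6 CTC (Leu): 3.7 per 1000.
Lowest frequency is 3.7 at codon 6.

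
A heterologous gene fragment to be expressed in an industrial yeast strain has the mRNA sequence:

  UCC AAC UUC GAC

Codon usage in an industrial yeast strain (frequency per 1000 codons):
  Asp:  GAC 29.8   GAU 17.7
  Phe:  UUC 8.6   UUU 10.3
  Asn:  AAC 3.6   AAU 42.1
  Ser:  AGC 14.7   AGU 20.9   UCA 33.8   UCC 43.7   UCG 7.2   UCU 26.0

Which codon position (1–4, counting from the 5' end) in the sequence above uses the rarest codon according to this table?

Codon 1 UCC (Ser): 43.7 per 1000.
Codon 2 AAC (Asn): 3.6 per 1000.
Codon 3 UUC (Phe): 8.6 per 1000.
Codon 4 GAC (Asp): 29.8 per 1000.
Lowest frequency is 3.6 at codon 2.

2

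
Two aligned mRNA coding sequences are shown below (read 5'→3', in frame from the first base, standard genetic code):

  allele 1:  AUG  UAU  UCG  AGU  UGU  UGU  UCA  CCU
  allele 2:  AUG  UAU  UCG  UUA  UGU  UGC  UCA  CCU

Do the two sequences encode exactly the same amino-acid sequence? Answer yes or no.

no

Codon 1: AUG Met / AUG Met — identical.
Codon 2: UAU Tyr / UAU Tyr — identical.
Codon 3: UCG Ser / UCG Ser — identical.
Codon 4: AGU Ser / UUA Leu — nonsynonymous.
Codon 5: UGU Cys / UGU Cys — identical.
Codon 6: UGU Cys / UGC Cys — synonymous.
Codon 7: UCA Ser / UCA Ser — identical.
Codon 8: CCU Pro / CCU Pro — identical.
Nonsynonymous differences: 1 → different protein.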